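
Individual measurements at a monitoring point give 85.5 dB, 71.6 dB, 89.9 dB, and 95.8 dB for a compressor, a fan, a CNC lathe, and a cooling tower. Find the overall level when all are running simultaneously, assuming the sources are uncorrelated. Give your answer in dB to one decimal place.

For uncorrelated sources the intensities add, so convert each level to linear form, sum, and take 10·log₁₀ of the total.
Σ 10^(L/10) = 10^(85.5/10) + 10^(71.6/10) + 10^(89.9/10) + 10^(95.8/10) = 5.148e+09.
L_total = 10·log₁₀(5.148e+09) = 97.12 dB.

97.1 dB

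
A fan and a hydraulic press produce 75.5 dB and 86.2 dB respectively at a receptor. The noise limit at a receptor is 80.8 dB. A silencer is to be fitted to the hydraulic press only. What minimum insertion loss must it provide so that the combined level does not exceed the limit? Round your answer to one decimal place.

Everything except the hydraulic press sums to 10^(75.5/10) = 3.548e+07 in linear terms, 75.50 dB.
To meet 80.8 dB overall, the treated hydraulic press may contribute at most 10^(80.8/10) − 3.548e+07 = 8.475e+07, i.e. 79.28 dB.
Required insertion loss = 86.2 − 79.28 = 6.92 dB.

6.9 dB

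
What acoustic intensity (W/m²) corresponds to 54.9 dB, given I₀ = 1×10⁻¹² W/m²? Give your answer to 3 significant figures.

I/I₀ = 10^(54.9/10) = 3.09e+05, so I = 3.09e+05 × 10⁻¹² W/m².

3.09e-07 W/m²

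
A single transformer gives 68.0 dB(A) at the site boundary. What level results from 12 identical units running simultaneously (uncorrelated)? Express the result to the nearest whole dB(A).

L_total = L₁ + 10·log₁₀ N for N identical incoherent sources.
L_total = 68.0 + 10·log₁₀(12) = 68.0 + 10.792 = 78.79 dB(A).

79 dB(A)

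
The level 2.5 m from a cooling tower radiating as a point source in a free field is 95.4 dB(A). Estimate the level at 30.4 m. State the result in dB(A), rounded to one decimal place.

73.7 dB(A)

For a point source, L₂ = L₁ − 20·log₁₀(r₂/r₁).
L₂ = 95.4 − 20·log₁₀(30.4/2.5) = 95.4 − 21.699 = 73.70 dB(A).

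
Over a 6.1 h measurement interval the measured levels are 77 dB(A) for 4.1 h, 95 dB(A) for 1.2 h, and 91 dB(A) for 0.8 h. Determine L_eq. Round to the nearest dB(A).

L_eq = 10·log₁₀[(1/T)·Σ tᵢ·10^(Lᵢ/10)] with T = 6.1 h.
Σ tᵢ·10^(Lᵢ/10) = 4.1·10^(77/10) + 1.2·10^(95/10) + 0.8·10^(91/10) = 5.007e+09.
L_eq = 10·log₁₀(5.007e+09/6.1) = 89.14 dB(A).

89 dB(A)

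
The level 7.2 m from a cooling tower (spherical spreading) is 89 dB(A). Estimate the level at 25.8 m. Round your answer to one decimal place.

Point-source attenuation: ΔL = 20·log₁₀(r₂/r₁) = 20·log₁₀(25.8/7.2) = 11.086 dB.
L₂ = 89 − 20·log₁₀(25.8/7.2) = 89 − 11.086 = 77.91 dB(A).

77.9 dB(A)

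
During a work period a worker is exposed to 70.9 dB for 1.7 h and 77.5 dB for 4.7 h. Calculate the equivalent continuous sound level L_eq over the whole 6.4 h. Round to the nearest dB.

Weight each interval's intensity by its duration and average over T = 6.4 h:
Σ tᵢ·10^(Lᵢ/10) = 1.7·10^(70.9/10) + 4.7·10^(77.5/10) = 2.852e+08.
L_eq = 10·log₁₀(2.852e+08/6.4) = 76.49 dB.

76 dB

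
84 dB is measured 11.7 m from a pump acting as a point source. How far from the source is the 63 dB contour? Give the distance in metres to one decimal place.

For a point source L₁ − L₂ = 20·log₁₀(r₂/r₁), so r₂ = r₁·10^((L₁−L₂)/20).
r₂ = 11.7·10^((84−63)/20) = 11.7·10^(21.0/20) = 131.28 m.

131.3 m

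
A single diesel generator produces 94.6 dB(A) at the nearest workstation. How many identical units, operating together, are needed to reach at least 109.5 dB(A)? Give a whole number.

31

Need L₁ + 10·log₁₀ N ≥ 109.5, i.e. log₁₀ N ≥ 1.49.
N ≥ 10^(14.9/10) = 30.903, so N = 31.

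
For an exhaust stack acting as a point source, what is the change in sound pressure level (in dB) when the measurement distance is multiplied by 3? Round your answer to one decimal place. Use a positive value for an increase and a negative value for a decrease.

Point-source spreading: ΔL = −20·log₁₀(r₂/r₁).
ΔL = −20·log₁₀(3) = -9.54 dB.

-9.5 dB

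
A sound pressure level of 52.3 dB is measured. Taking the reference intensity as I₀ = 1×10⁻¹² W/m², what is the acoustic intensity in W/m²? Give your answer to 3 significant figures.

I/I₀ = 10^(52.3/10) = 1.698e+05, so I = 1.698e+05 × 10⁻¹² W/m².

1.70e-07 W/m²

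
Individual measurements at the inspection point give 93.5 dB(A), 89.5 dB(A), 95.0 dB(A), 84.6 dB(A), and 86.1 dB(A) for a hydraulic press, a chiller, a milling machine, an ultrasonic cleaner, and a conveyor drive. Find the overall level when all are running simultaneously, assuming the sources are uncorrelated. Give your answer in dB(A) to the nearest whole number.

Incoherent sources combine by intensity addition: L_total = 10·log₁₀(Σ 10^(L_i/10)).
Σ 10^(L/10) = 10^(93.5/10) + 10^(89.5/10) + 10^(95.0/10) + 10^(84.6/10) + 10^(86.1/10) = 6.988e+09.
L_total = 10·log₁₀(6.988e+09) = 98.44 dB(A).

98 dB(A)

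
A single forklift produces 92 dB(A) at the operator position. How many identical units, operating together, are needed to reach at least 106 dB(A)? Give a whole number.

26

Need L₁ + 10·log₁₀ N ≥ 106, i.e. log₁₀ N ≥ 1.40.
N ≥ 10^(14.0/10) = 25.119, so N = 26.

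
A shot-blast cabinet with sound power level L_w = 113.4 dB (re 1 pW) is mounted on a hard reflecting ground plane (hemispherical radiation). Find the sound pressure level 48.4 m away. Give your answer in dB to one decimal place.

L_p = L_w − 10·log₁₀(2π·r²) with r = 48.4 m.
2π·r² = 1.472e+04 m², 10·log₁₀ of that is 41.679 dB.
L_p = 113.4 − 41.679 = 71.72 dB.

71.7 dB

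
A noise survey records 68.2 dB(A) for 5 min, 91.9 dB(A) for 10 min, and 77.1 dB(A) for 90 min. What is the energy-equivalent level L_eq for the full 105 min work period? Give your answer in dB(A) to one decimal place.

82.8 dB(A)

L_eq = 10·log₁₀[(1/T)·Σ tᵢ·10^(Lᵢ/10)] with T = 105 min.
Σ tᵢ·10^(Lᵢ/10) = 5·10^(68.2/10) + 10·10^(91.9/10) + 90·10^(77.1/10) = 2.014e+10.
L_eq = 10·log₁₀(2.014e+10/105) = 82.83 dB(A).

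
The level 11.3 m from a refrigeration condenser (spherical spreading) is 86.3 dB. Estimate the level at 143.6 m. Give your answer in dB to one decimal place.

64.2 dB

Spherical spreading from a point source gives a 20·log₁₀(r₂/r₁) drop.
L₂ = 86.3 − 20·log₁₀(143.6/11.3) = 86.3 − 22.082 = 64.22 dB.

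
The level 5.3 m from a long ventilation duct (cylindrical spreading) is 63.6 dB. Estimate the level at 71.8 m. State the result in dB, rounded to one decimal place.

52.3 dB

For a line source, L₂ = L₁ − 10·log₁₀(r₂/r₁).
L₂ = 63.6 − 10·log₁₀(71.8/5.3) = 63.6 − 11.318 = 52.28 dB.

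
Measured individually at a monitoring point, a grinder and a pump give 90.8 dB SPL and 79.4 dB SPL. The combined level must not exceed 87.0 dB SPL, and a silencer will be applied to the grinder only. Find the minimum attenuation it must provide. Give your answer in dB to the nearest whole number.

5 dB

The untreated sources together contribute 10^(79.4/10) = 8.710e+07, i.e. 79.40 dB SPL.
The limit corresponds to 10^(87.0/10) = 5.012e+08; subtracting the fixed part leaves 4.141e+08 for the grinder, i.e. 86.17 dB SPL.
Required insertion loss = 90.8 − 86.17 = 4.63 dB.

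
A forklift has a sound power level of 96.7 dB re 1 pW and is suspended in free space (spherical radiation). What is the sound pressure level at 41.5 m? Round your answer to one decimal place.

53.3 dB

L_p = L_w − 10·log₁₀(4π·r²) with r = 41.5 m.
4π·r² = 2.164e+04 m², 10·log₁₀ of that is 43.353 dB.
L_p = 96.7 − 43.353 = 53.35 dB.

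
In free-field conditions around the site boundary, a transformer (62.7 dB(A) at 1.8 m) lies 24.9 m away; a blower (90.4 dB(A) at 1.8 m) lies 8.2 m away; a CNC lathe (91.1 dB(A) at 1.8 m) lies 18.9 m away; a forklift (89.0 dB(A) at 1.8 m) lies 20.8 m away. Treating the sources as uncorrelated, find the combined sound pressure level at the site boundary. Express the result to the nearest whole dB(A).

78 dB(A)

Apply inverse-square spreading to bring every level to the receiver, then sum 10^(L/10).
transformer: 62.7 − 20·log₁₀(24.9/1.8) = 62.7 − 22.82 = 39.88 dB(A).
blower: 90.4 − 20·log₁₀(8.2/1.8) = 90.4 − 13.17 = 77.23 dB(A).
CNC lathe: 91.1 − 20·log₁₀(18.9/1.8) = 91.1 − 20.42 = 70.68 dB(A).
forklift: 89.0 − 20·log₁₀(20.8/1.8) = 89.0 − 21.26 = 67.74 dB(A).
Σ 10^(L/10) = 7.048e+07 → L_total = 10·log₁₀(7.048e+07) = 78.48 dB(A).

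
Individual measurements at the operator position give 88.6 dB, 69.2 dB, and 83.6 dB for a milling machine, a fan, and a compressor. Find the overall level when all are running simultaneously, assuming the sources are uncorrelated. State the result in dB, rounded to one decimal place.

89.8 dB

Incoherent sources combine by intensity addition: L_total = 10·log₁₀(Σ 10^(L_i/10)).
Σ 10^(L/10) = 10^(88.6/10) + 10^(69.2/10) + 10^(83.6/10) = 9.618e+08.
L_total = 10·log₁₀(9.618e+08) = 89.83 dB.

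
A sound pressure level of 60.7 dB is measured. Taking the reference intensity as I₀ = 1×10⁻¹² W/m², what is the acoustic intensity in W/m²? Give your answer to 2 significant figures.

L = 10·log₁₀(I/I₀) ⇒ I = I₀·10^(L/10) = 10⁻¹² × 10^6.07.

1.2e-06 W/m²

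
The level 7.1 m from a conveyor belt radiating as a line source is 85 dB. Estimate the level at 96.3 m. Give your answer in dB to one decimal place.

Cylindrical spreading from a line source gives a 10·log₁₀(r₂/r₁) drop.
L₂ = 85 − 10·log₁₀(96.3/7.1) = 85 − 11.324 = 73.68 dB.

73.7 dB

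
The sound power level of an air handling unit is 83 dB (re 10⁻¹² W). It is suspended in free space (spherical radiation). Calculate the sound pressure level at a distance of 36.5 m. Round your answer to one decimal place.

The power spreads over a sphere of area 4π·r², so L_p = L_w − 10·log₁₀(4π·r²).
4π·r² = 1.674e+04 m², 10·log₁₀ of that is 42.238 dB.
L_p = 83 − 42.238 = 40.76 dB.

40.8 dB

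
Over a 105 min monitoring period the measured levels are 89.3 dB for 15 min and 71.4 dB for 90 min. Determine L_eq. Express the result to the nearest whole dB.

L_eq = 10·log₁₀[(1/T)·Σ tᵢ·10^(Lᵢ/10)] with T = 105 min.
Σ tᵢ·10^(Lᵢ/10) = 15·10^(89.3/10) + 90·10^(71.4/10) = 1.401e+10.
L_eq = 10·log₁₀(1.401e+10/105) = 81.25 dB.

81 dB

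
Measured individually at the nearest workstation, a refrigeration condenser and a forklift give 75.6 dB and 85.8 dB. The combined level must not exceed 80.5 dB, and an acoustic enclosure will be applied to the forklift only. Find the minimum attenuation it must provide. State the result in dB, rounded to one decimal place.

7.0 dB

The untreated sources together contribute 10^(75.6/10) = 3.631e+07, i.e. 75.60 dB.
To meet 80.5 dB overall, the treated forklift may contribute at most 10^(80.5/10) − 3.631e+07 = 7.589e+07, i.e. 78.80 dB.
Required insertion loss = 85.8 − 78.80 = 7.00 dB.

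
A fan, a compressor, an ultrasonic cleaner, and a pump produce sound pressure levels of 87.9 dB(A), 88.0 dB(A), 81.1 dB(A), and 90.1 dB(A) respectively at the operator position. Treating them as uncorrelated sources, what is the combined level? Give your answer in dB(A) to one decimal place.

Incoherent sources combine by intensity addition: L_total = 10·log₁₀(Σ 10^(L_i/10)).
Σ 10^(L/10) = 10^(87.9/10) + 10^(88.0/10) + 10^(81.1/10) + 10^(90.1/10) = 2.400e+09.
L_total = 10·log₁₀(2.400e+09) = 93.80 dB(A).

93.8 dB(A)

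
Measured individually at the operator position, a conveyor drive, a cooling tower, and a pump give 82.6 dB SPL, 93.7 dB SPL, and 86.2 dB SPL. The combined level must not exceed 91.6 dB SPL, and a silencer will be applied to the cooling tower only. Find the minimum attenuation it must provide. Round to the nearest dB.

Fixed contribution from the other sources: Σ 10^(L/10) = 10^(82.6/10) + 10^(86.2/10) = 5.988e+08 (87.77 dB SPL).
To meet 91.6 dB SPL overall, the treated cooling tower may contribute at most 10^(91.6/10) − 5.988e+08 = 8.466e+08, i.e. 89.28 dB SPL.
Required insertion loss = 93.7 − 89.28 = 4.42 dB.

4 dB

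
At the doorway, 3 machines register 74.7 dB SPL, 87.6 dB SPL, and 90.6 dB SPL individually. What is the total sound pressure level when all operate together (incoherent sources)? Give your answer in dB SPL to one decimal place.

92.4 dB SPL

For uncorrelated sources the intensities add, so convert each level to linear form, sum, and take 10·log₁₀ of the total.
Σ 10^(L/10) = 10^(74.7/10) + 10^(87.6/10) + 10^(90.6/10) = 1.753e+09.
L_total = 10·log₁₀(1.753e+09) = 92.44 dB SPL.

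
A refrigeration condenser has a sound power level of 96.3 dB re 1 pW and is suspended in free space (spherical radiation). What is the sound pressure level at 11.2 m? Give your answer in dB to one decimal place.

64.3 dB

L_p = L_w − 10·log₁₀(4π·r²) with r = 11.2 m.
4π·r² = 1576 m², 10·log₁₀ of that is 31.976 dB.
L_p = 96.3 − 31.976 = 64.32 dB.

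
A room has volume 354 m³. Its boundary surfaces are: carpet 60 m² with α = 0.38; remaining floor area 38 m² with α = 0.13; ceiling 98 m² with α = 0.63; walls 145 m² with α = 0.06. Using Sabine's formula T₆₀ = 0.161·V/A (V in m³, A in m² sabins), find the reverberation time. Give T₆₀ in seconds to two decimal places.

0.58 s

Total absorption A = 60·0.38 + 38·0.13 + 98·0.63 + 145·0.06 = 98.18 m² sabins.
T₆₀ = 0.161 × 354 / 98.18 = 0.581 s.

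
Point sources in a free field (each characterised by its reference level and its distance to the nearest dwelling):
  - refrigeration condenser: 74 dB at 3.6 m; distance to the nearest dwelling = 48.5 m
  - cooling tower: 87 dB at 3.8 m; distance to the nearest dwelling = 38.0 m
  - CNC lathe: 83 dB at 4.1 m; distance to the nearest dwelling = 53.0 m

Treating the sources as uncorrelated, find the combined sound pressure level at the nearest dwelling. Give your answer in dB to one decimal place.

68.0 dB

Propagate each source to the receiver with L = L_ref − 20·log₁₀(r/r_ref), then add intensities.
refrigeration condenser: 74 − 20·log₁₀(48.5/3.6) = 74 − 22.59 = 51.41 dB.
cooling tower: 87 − 20·log₁₀(38.0/3.8) = 87 − 20.00 = 67.00 dB.
CNC lathe: 83 − 20·log₁₀(53.0/4.1) = 83 − 22.23 = 60.77 dB.
Σ 10^(L/10) = 6.344e+06 → L_total = 10·log₁₀(6.344e+06) = 68.02 dB.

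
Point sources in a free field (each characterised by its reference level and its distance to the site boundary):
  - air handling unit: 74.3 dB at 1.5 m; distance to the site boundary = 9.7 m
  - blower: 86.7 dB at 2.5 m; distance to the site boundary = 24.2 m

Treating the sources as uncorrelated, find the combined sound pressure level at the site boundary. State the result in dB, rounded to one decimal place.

67.5 dB

Apply inverse-square spreading to bring every level to the receiver, then sum 10^(L/10).
air handling unit: 74.3 − 20·log₁₀(9.7/1.5) = 74.3 − 16.21 = 58.09 dB.
blower: 86.7 − 20·log₁₀(24.2/2.5) = 86.7 − 19.72 = 66.98 dB.
Σ 10^(L/10) = 5.635e+06 → L_total = 10·log₁₀(5.635e+06) = 67.51 dB.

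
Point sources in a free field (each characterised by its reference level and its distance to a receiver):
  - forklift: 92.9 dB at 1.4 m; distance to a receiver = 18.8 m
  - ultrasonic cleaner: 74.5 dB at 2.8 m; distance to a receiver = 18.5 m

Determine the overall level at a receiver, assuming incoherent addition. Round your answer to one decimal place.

First find each source's level at the receiver (point-source: −20·log₁₀(r/r_ref)), then combine on an intensity basis.
forklift: 92.9 − 20·log₁₀(18.8/1.4) = 92.9 − 22.56 = 70.34 dB.
ultrasonic cleaner: 74.5 − 20·log₁₀(18.5/2.8) = 74.5 − 16.40 = 58.10 dB.
Σ 10^(L/10) = 1.146e+07 → L_total = 10·log₁₀(1.146e+07) = 70.59 dB.

70.6 dB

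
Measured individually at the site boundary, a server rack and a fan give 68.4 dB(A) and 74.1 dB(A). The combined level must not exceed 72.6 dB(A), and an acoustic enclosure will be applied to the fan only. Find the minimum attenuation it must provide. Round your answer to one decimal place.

The untreated sources together contribute 10^(68.4/10) = 6.918e+06, i.e. 68.40 dB(A).
The limit corresponds to 10^(72.6/10) = 1.820e+07; subtracting the fixed part leaves 1.128e+07 for the fan, i.e. 70.52 dB(A).
So the fan must be reduced from 74.1 to 70.52 dB(A): IL = 3.58 dB.

3.6 dB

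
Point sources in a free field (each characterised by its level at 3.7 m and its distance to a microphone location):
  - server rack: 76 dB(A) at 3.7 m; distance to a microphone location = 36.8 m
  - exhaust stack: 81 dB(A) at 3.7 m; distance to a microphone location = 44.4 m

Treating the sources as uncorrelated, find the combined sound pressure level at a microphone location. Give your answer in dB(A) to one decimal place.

First find each source's level at the receiver (point-source: −20·log₁₀(r/r_ref)), then combine on an intensity basis.
server rack: 76 − 20·log₁₀(36.8/3.7) = 76 − 19.95 = 56.05 dB(A).
exhaust stack: 81 − 20·log₁₀(44.4/3.7) = 81 − 21.58 = 59.42 dB(A).
Σ 10^(L/10) = 1.277e+06 → L_total = 10·log₁₀(1.277e+06) = 61.06 dB(A).

61.1 dB(A)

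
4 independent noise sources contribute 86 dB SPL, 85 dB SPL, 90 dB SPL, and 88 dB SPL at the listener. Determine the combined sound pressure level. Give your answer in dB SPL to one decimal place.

93.7 dB SPL

Incoherent sources combine by intensity addition: L_total = 10·log₁₀(Σ 10^(L_i/10)).
Σ 10^(L/10) = 10^(86/10) + 10^(85/10) + 10^(90/10) + 10^(88/10) = 2.345e+09.
L_total = 10·log₁₀(2.345e+09) = 93.70 dB SPL.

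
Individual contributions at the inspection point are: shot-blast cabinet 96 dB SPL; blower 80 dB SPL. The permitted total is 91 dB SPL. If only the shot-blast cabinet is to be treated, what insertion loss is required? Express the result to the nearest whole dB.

5 dB

Fixed contribution from the other source: Σ 10^(L/10) = 10^(80/10) = 1.000e+08 (80.00 dB SPL).
To meet 91 dB SPL overall, the treated shot-blast cabinet may contribute at most 10^(91/10) − 1.000e+08 = 1.159e+09, i.e. 90.64 dB SPL.
So the shot-blast cabinet must be reduced from 96 to 90.64 dB SPL: IL = 5.36 dB.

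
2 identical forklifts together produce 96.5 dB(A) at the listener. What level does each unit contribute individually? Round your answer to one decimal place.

2 equal contributions raise the level by 10·log₁₀ 2 = 3.010 dB, so each unit alone gives 96.5 − 3.010.

93.5 dB(A)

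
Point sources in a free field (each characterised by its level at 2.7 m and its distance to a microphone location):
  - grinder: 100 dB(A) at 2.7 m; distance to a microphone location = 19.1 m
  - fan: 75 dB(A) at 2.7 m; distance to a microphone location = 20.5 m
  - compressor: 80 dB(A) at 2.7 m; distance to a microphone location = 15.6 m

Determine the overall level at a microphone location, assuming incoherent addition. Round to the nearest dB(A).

Apply inverse-square spreading to bring every level to the receiver, then sum 10^(L/10).
grinder: 100 − 20·log₁₀(19.1/2.7) = 100 − 16.99 = 83.01 dB(A).
fan: 75 − 20·log₁₀(20.5/2.7) = 75 − 17.61 = 57.39 dB(A).
compressor: 80 − 20·log₁₀(15.6/2.7) = 80 − 15.24 = 64.76 dB(A).
Σ 10^(L/10) = 2.034e+08 → L_total = 10·log₁₀(2.034e+08) = 83.08 dB(A).

83 dB(A)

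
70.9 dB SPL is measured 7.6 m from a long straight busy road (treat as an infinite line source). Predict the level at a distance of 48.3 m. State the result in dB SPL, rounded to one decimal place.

62.9 dB SPL

For a line source, L₂ = L₁ − 10·log₁₀(r₂/r₁).
L₂ = 70.9 − 10·log₁₀(48.3/7.6) = 70.9 − 8.031 = 62.87 dB SPL.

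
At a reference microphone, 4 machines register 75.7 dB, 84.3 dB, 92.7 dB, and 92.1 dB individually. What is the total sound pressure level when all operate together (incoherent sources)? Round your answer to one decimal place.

95.8 dB

Incoherent sources combine by intensity addition: L_total = 10·log₁₀(Σ 10^(L_i/10)).
Σ 10^(L/10) = 10^(75.7/10) + 10^(84.3/10) + 10^(92.7/10) + 10^(92.1/10) = 3.790e+09.
L_total = 10·log₁₀(3.790e+09) = 95.79 dB.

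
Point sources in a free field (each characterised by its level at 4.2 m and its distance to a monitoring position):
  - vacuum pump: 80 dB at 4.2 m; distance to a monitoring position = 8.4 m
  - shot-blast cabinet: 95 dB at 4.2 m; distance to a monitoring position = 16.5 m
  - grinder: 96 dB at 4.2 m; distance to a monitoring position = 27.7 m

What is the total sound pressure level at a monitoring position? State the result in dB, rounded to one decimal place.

First find each source's level at the receiver (point-source: −20·log₁₀(r/r_ref)), then combine on an intensity basis.
vacuum pump: 80 − 20·log₁₀(8.4/4.2) = 80 − 6.02 = 73.98 dB.
shot-blast cabinet: 95 − 20·log₁₀(16.5/4.2) = 95 − 11.88 = 83.12 dB.
grinder: 96 − 20·log₁₀(27.7/4.2) = 96 − 16.38 = 79.62 dB.
Σ 10^(L/10) = 3.214e+08 → L_total = 10·log₁₀(3.214e+08) = 85.07 dB.

85.1 dB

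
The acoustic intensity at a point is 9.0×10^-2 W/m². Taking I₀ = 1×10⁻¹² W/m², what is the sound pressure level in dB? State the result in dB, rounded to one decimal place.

109.5 dB

Dividing by I₀ shifts the exponent by 12: I/I₀ = 9.0×10^10.
L = 10·(0.9542 + 10) = 109.54 dB.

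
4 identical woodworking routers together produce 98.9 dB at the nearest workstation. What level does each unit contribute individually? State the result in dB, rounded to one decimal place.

For N identical incoherent sources L_total = L₁ + 10·log₁₀ N, so L₁ = 98.9 − 10·log₁₀(4) = 98.9 − 6.021.

92.9 dB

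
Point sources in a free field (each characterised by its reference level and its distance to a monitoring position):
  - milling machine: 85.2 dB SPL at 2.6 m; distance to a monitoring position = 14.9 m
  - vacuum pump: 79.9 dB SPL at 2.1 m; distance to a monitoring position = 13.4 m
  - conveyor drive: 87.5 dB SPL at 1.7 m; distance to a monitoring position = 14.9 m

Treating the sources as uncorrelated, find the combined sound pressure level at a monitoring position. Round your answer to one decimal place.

73.0 dB SPL

First find each source's level at the receiver (point-source: −20·log₁₀(r/r_ref)), then combine on an intensity basis.
milling machine: 85.2 − 20·log₁₀(14.9/2.6) = 85.2 − 15.16 = 70.04 dB SPL.
vacuum pump: 79.9 − 20·log₁₀(13.4/2.1) = 79.9 − 16.10 = 63.80 dB SPL.
conveyor drive: 87.5 − 20·log₁₀(14.9/1.7) = 87.5 − 18.85 = 68.65 dB SPL.
Σ 10^(L/10) = 1.980e+07 → L_total = 10·log₁₀(1.980e+07) = 72.97 dB SPL.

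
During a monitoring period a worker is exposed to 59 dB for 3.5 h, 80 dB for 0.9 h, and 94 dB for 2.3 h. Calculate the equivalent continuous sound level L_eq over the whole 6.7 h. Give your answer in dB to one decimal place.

89.4 dB

Weight each interval's intensity by its duration and average over T = 6.7 h:
Σ tᵢ·10^(Lᵢ/10) = 3.5·10^(59/10) + 0.9·10^(80/10) + 2.3·10^(94/10) = 5.870e+09.
L_eq = 10·log₁₀(5.870e+09/6.7) = 89.43 dB.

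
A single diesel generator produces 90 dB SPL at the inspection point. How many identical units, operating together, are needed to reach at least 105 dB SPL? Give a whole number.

32

Need L₁ + 10·log₁₀ N ≥ 105, i.e. log₁₀ N ≥ 1.50.
N ≥ 10^(15.0/10) = 31.623, so N = 32.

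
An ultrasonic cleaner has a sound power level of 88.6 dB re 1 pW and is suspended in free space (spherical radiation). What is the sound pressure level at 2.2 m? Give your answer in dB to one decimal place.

70.8 dB

L_p = L_w − 10·log₁₀(4π·r²) with r = 2.2 m.
4π·r² = 60.82 m², 10·log₁₀ of that is 17.841 dB.
L_p = 88.6 − 17.841 = 70.76 dB.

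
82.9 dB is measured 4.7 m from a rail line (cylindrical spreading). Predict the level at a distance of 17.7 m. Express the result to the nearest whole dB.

Line-source attenuation: ΔL = 10·log₁₀(r₂/r₁) = 10·log₁₀(17.7/4.7) = 5.759 dB.
L₂ = 82.9 − 10·log₁₀(17.7/4.7) = 82.9 − 5.759 = 77.14 dB.

77 dB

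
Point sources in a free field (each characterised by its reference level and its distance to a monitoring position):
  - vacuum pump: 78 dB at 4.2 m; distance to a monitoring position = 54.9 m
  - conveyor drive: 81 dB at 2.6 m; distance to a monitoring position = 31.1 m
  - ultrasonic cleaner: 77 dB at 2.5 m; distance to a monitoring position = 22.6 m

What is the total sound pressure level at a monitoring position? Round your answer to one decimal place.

62.7 dB

First find each source's level at the receiver (point-source: −20·log₁₀(r/r_ref)), then combine on an intensity basis.
vacuum pump: 78 − 20·log₁₀(54.9/4.2) = 78 − 22.33 = 55.67 dB.
conveyor drive: 81 − 20·log₁₀(31.1/2.6) = 81 − 21.56 = 59.44 dB.
ultrasonic cleaner: 77 − 20·log₁₀(22.6/2.5) = 77 − 19.12 = 57.88 dB.
Σ 10^(L/10) = 1.862e+06 → L_total = 10·log₁₀(1.862e+06) = 62.70 dB.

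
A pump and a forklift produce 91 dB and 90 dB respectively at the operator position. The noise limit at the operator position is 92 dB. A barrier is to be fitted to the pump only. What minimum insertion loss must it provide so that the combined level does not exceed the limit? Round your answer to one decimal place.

Fixed contribution from the other source: Σ 10^(L/10) = 10^(90/10) = 1.000e+09 (90.00 dB).
The limit corresponds to 10^(92/10) = 1.585e+09; subtracting the fixed part leaves 5.849e+08 for the pump, i.e. 87.67 dB.
So the pump must be reduced from 91 to 87.67 dB: IL = 3.33 dB.

3.3 dB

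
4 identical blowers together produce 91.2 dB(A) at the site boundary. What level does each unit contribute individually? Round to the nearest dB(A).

85 dB(A)

Dividing the total intensity by 4 lowers the level by 10·log₁₀ 4 = 6.021 dB: L₁ = 91.2 − 6.021.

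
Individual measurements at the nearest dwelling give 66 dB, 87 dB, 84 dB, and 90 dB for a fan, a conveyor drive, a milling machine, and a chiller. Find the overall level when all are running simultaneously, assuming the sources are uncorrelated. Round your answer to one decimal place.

92.4 dB

For uncorrelated sources the intensities add, so convert each level to linear form, sum, and take 10·log₁₀ of the total.
Σ 10^(L/10) = 10^(66/10) + 10^(87/10) + 10^(84/10) + 10^(90/10) = 1.756e+09.
L_total = 10·log₁₀(1.756e+09) = 92.45 dB.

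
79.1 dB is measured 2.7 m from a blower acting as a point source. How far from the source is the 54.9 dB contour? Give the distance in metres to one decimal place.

The 24.2 dB drop corresponds to a distance ratio of 10^(24.2/20) for a point source.
r₂ = 2.7·10^((79.1−54.9)/20) = 2.7·10^(24.2/20) = 43.79 m.

43.8 m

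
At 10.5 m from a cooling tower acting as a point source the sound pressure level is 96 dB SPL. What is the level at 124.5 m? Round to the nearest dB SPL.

Spherical spreading from a point source gives a 20·log₁₀(r₂/r₁) drop.
L₂ = 96 − 20·log₁₀(124.5/10.5) = 96 − 21.480 = 74.52 dB SPL.

75 dB SPL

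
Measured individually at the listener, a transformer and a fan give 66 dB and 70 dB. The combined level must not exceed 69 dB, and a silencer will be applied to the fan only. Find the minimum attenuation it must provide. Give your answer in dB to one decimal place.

4.0 dB

Fixed contribution from the other source: Σ 10^(L/10) = 10^(66/10) = 3.981e+06 (66.00 dB).
The limit corresponds to 10^(69/10) = 7.943e+06; subtracting the fixed part leaves 3.962e+06 for the fan, i.e. 65.98 dB.
Required insertion loss = 70 − 65.98 = 4.02 dB.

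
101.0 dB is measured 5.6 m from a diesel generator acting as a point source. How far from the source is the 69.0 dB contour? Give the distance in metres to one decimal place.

222.9 m

The 32.0 dB drop corresponds to a distance ratio of 10^(32.0/20) for a point source.
r₂ = 5.6·10^((101.0−69.0)/20) = 5.6·10^(32.0/20) = 222.94 m.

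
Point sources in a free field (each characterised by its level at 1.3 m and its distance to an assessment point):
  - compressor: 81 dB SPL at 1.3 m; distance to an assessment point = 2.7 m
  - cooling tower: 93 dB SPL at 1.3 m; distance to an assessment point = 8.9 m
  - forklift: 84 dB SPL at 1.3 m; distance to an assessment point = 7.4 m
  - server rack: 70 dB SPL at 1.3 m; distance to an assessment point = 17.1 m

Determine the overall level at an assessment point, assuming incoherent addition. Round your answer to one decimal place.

Propagate each source to the receiver with L = L_ref − 20·log₁₀(r/r_ref), then add intensities.
compressor: 81 − 20·log₁₀(2.7/1.3) = 81 − 6.35 = 74.65 dB SPL.
cooling tower: 93 − 20·log₁₀(8.9/1.3) = 93 − 16.71 = 76.29 dB SPL.
forklift: 84 − 20·log₁₀(7.4/1.3) = 84 − 15.11 = 68.89 dB SPL.
server rack: 70 − 20·log₁₀(17.1/1.3) = 70 − 22.38 = 47.62 dB SPL.
Σ 10^(L/10) = 7.957e+07 → L_total = 10·log₁₀(7.957e+07) = 79.01 dB SPL.

79.0 dB SPL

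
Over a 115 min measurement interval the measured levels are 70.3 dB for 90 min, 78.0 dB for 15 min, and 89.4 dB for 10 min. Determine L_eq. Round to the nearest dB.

The energy average is taken in the linear domain: L_eq = 10·log₁₀[(Σ tᵢ·10^(Lᵢ/10))/T], T = 115 min.
Σ tᵢ·10^(Lᵢ/10) = 90·10^(70.3/10) + 15·10^(78.0/10) + 10·10^(89.4/10) = 1.062e+10.
L_eq = 10·log₁₀(1.062e+10/115) = 79.65 dB.

80 dB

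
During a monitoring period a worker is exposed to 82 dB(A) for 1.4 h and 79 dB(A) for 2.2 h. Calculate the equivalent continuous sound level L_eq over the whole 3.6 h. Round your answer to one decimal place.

Weight each interval's intensity by its duration and average over T = 3.6 h:
Σ tᵢ·10^(Lᵢ/10) = 1.4·10^(82/10) + 2.2·10^(79/10) = 3.966e+08.
L_eq = 10·log₁₀(3.966e+08/3.6) = 80.42 dB(A).

80.4 dB(A)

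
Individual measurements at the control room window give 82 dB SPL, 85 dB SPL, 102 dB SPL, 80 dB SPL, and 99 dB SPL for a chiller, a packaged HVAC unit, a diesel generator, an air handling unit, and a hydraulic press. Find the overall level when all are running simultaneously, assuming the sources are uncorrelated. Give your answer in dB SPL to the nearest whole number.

Incoherent sources combine by intensity addition: L_total = 10·log₁₀(Σ 10^(L_i/10)).
Σ 10^(L/10) = 10^(82/10) + 10^(85/10) + 10^(102/10) + 10^(80/10) + 10^(99/10) = 2.437e+10.
L_total = 10·log₁₀(2.437e+10) = 103.87 dB SPL.

104 dB SPL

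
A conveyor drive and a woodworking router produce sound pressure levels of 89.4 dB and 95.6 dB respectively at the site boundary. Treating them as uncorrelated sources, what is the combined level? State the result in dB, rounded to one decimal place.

Incoherent sources combine by intensity addition: L_total = 10·log₁₀(Σ 10^(L_i/10)).
Σ 10^(L/10) = 10^(89.4/10) + 10^(95.6/10) = 4.502e+09.
L_total = 10·log₁₀(4.502e+09) = 96.53 dB.

96.5 dB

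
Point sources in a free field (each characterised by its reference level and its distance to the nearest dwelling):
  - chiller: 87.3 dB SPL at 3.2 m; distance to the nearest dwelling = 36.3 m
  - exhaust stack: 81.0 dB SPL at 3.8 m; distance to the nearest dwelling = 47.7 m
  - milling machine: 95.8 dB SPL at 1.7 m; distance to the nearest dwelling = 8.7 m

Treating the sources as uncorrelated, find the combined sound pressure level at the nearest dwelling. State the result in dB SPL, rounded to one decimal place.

81.8 dB SPL

First find each source's level at the receiver (point-source: −20·log₁₀(r/r_ref)), then combine on an intensity basis.
chiller: 87.3 − 20·log₁₀(36.3/3.2) = 87.3 − 21.10 = 66.20 dB SPL.
exhaust stack: 81.0 − 20·log₁₀(47.7/3.8) = 81.0 − 21.97 = 59.03 dB SPL.
milling machine: 95.8 − 20·log₁₀(8.7/1.7) = 95.8 − 14.18 = 81.62 dB SPL.
Σ 10^(L/10) = 1.501e+08 → L_total = 10·log₁₀(1.501e+08) = 81.76 dB SPL.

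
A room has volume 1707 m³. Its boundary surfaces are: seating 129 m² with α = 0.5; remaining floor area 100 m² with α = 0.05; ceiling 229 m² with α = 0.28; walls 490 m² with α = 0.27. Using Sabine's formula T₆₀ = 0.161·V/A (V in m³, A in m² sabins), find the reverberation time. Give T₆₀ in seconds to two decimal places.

A = Σ Sᵢαᵢ = 129·0.5 + 100·0.05 + 229·0.28 + 490·0.27 = 265.92 m².
T₆₀ = 0.161 × 1707 / 265.92 = 1.033 s.

1.03 s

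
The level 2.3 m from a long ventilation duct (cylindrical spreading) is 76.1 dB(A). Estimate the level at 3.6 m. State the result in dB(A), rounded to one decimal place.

Line-source attenuation: ΔL = 10·log₁₀(r₂/r₁) = 10·log₁₀(3.6/2.3) = 1.946 dB.
L₂ = 76.1 − 10·log₁₀(3.6/2.3) = 76.1 − 1.946 = 74.15 dB(A).

74.2 dB(A)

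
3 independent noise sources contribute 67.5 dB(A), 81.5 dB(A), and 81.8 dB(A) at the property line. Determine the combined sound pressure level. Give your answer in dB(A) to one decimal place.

For uncorrelated sources the intensities add, so convert each level to linear form, sum, and take 10·log₁₀ of the total.
Σ 10^(L/10) = 10^(67.5/10) + 10^(81.5/10) + 10^(81.8/10) = 2.982e+08.
L_total = 10·log₁₀(2.982e+08) = 84.75 dB(A).

84.7 dB(A)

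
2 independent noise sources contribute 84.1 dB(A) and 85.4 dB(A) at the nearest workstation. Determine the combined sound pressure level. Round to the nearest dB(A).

88 dB(A)

Incoherent sources combine by intensity addition: L_total = 10·log₁₀(Σ 10^(L_i/10)).
Σ 10^(L/10) = 10^(84.1/10) + 10^(85.4/10) = 6.038e+08.
L_total = 10·log₁₀(6.038e+08) = 87.81 dB(A).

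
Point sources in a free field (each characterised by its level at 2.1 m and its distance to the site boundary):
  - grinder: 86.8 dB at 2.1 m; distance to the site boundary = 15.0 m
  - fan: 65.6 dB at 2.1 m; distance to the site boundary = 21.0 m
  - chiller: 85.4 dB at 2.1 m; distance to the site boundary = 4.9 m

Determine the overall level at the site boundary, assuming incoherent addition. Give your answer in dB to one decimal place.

Apply inverse-square spreading to bring every level to the receiver, then sum 10^(L/10).
grinder: 86.8 − 20·log₁₀(15.0/2.1) = 86.8 − 17.08 = 69.72 dB.
fan: 65.6 − 20·log₁₀(21.0/2.1) = 65.6 − 20.00 = 45.60 dB.
chiller: 85.4 − 20·log₁₀(4.9/2.1) = 85.4 − 7.36 = 78.04 dB.
Σ 10^(L/10) = 7.310e+07 → L_total = 10·log₁₀(7.310e+07) = 78.64 dB.

78.6 dB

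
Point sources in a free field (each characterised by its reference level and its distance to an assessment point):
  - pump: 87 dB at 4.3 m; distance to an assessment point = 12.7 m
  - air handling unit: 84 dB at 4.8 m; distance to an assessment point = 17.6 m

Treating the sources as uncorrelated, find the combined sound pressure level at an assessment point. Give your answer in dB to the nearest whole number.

79 dB

Propagate each source to the receiver with L = L_ref − 20·log₁₀(r/r_ref), then add intensities.
pump: 87 − 20·log₁₀(12.7/4.3) = 87 − 9.41 = 77.59 dB.
air handling unit: 84 − 20·log₁₀(17.6/4.8) = 84 − 11.29 = 72.71 dB.
Σ 10^(L/10) = 7.614e+07 → L_total = 10·log₁₀(7.614e+07) = 78.82 dB.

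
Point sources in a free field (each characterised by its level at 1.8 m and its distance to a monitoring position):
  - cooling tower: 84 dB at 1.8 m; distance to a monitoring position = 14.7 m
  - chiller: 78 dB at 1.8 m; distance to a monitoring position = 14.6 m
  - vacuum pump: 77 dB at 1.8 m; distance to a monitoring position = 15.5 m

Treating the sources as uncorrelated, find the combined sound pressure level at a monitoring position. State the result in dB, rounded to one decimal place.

Apply inverse-square spreading to bring every level to the receiver, then sum 10^(L/10).
cooling tower: 84 − 20·log₁₀(14.7/1.8) = 84 − 18.24 = 65.76 dB.
chiller: 78 − 20·log₁₀(14.6/1.8) = 78 − 18.18 = 59.82 dB.
vacuum pump: 77 − 20·log₁₀(15.5/1.8) = 77 − 18.70 = 58.30 dB.
Σ 10^(L/10) = 5.401e+06 → L_total = 10·log₁₀(5.401e+06) = 67.32 dB.

67.3 dB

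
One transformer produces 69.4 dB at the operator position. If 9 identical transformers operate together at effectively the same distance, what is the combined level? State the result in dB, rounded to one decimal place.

78.9 dB

With 9 equal, uncorrelated contributions the intensity is 9× that of one unit, giving a rise of 10·log₁₀ 9.
L_total = 69.4 + 10·log₁₀(9) = 69.4 + 9.542 = 78.94 dB.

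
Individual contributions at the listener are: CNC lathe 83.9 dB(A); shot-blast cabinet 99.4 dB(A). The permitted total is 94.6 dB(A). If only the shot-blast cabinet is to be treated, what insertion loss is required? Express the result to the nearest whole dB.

5 dB

Fixed contribution from the other source: Σ 10^(L/10) = 10^(83.9/10) = 2.455e+08 (83.90 dB(A)).
The limit corresponds to 10^(94.6/10) = 2.884e+09; subtracting the fixed part leaves 2.639e+09 for the shot-blast cabinet, i.e. 94.21 dB(A).
So the shot-blast cabinet must be reduced from 99.4 to 94.21 dB(A): IL = 5.19 dB.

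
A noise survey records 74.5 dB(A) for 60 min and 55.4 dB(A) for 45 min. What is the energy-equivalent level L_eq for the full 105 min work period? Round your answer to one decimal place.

72.1 dB(A)

Weight each interval's intensity by its duration and average over T = 105 min:
Σ tᵢ·10^(Lᵢ/10) = 60·10^(74.5/10) + 45·10^(55.4/10) = 1.707e+09.
L_eq = 10·log₁₀(1.707e+09/105) = 72.11 dB(A).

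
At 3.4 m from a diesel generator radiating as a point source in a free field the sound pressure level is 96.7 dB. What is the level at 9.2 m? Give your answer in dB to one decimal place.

88.1 dB

Point-source attenuation: ΔL = 20·log₁₀(r₂/r₁) = 20·log₁₀(9.2/3.4) = 8.646 dB.
L₂ = 96.7 − 20·log₁₀(9.2/3.4) = 96.7 − 8.646 = 88.05 dB.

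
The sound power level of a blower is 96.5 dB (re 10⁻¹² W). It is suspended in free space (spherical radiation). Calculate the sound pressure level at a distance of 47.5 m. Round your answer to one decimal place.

52.0 dB

Free-field spherical radiation: L_p = L_w − 10·log₁₀(4π·r²), r = 47.5 m.
4π·r² = 2.835e+04 m², 10·log₁₀ of that is 44.526 dB.
L_p = 96.5 − 44.526 = 51.97 dB.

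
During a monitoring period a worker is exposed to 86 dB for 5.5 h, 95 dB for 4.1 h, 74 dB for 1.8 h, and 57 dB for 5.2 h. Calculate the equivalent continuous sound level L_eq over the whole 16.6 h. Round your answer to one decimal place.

89.6 dB

Weight each interval's intensity by its duration and average over T = 16.6 h:
Σ tᵢ·10^(Lᵢ/10) = 5.5·10^(86/10) + 4.1·10^(95/10) + 1.8·10^(74/10) + 5.2·10^(57/10) = 1.520e+10.
L_eq = 10·log₁₀(1.520e+10/16.6) = 89.62 dB.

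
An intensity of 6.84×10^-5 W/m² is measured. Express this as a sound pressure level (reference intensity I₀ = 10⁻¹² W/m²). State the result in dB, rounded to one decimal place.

L = 10·log₁₀(I/I₀) = 10·log₁₀(6.84×10^-5/10⁻¹²) = 10·log₁₀(6.84×10^7).
L = 10·(0.8351 + 7) = 78.35 dB.

78.4 dB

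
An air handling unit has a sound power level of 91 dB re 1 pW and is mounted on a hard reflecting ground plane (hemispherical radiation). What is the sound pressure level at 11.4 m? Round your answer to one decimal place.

61.9 dB

L_p = L_w − 10·log₁₀(2π·r²) with r = 11.4 m.
2π·r² = 816.6 m², 10·log₁₀ of that is 29.120 dB.
L_p = 91 − 29.120 = 61.88 dB.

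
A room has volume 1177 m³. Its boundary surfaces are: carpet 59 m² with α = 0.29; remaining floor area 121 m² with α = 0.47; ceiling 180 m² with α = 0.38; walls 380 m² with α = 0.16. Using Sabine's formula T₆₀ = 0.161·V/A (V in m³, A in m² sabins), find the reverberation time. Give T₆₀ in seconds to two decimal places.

Total absorption A = 59·0.29 + 121·0.47 + 180·0.38 + 380·0.16 = 203.18 m² sabins.
T₆₀ = 0.161 × 1177 / 203.18 = 0.933 s.

0.93 s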